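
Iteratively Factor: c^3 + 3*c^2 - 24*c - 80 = (c + 4)*(c^2 - c - 20) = (c - 5)*(c + 4)*(c + 4)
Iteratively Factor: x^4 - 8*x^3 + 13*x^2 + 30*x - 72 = (x + 2)*(x^3 - 10*x^2 + 33*x - 36) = (x - 3)*(x + 2)*(x^2 - 7*x + 12) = (x - 3)^2*(x + 2)*(x - 4)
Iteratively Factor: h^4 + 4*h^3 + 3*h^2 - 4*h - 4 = (h - 1)*(h^3 + 5*h^2 + 8*h + 4) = (h - 1)*(h + 1)*(h^2 + 4*h + 4) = (h - 1)*(h + 1)*(h + 2)*(h + 2)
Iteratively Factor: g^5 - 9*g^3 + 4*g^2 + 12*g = (g + 1)*(g^4 - g^3 - 8*g^2 + 12*g) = (g - 2)*(g + 1)*(g^3 + g^2 - 6*g) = g*(g - 2)*(g + 1)*(g^2 + g - 6) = g*(g - 2)^2*(g + 1)*(g + 3)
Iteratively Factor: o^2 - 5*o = (o)*(o - 5)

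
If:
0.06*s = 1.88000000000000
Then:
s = 31.33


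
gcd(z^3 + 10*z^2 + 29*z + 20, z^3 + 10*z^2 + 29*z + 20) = z^3 + 10*z^2 + 29*z + 20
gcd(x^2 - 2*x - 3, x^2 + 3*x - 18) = x - 3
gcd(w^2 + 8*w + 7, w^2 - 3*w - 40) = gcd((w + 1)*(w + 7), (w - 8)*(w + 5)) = 1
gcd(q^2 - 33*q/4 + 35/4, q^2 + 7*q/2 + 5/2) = 1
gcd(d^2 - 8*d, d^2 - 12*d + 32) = d - 8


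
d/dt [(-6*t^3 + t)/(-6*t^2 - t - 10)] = 2*(18*t^4 + 6*t^3 + 93*t^2 - 5)/(36*t^4 + 12*t^3 + 121*t^2 + 20*t + 100)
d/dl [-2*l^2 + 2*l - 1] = 2 - 4*l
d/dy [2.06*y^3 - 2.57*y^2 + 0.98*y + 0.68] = 6.18*y^2 - 5.14*y + 0.98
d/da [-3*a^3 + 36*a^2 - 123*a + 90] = -9*a^2 + 72*a - 123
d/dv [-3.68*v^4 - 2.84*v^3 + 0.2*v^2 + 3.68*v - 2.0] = -14.72*v^3 - 8.52*v^2 + 0.4*v + 3.68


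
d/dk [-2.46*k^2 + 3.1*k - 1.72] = 3.1 - 4.92*k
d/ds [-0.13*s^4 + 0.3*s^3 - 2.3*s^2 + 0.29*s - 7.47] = -0.52*s^3 + 0.9*s^2 - 4.6*s + 0.29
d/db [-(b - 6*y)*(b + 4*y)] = -2*b + 2*y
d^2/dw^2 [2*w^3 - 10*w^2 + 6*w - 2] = 12*w - 20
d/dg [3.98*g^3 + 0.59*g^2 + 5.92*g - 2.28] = 11.94*g^2 + 1.18*g + 5.92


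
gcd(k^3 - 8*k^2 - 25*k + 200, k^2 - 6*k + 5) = k - 5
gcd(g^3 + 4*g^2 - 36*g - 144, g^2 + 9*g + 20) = g + 4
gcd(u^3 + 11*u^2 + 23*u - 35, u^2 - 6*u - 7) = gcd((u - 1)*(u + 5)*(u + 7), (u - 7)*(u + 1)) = 1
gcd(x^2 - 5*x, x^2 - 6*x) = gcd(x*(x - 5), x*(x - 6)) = x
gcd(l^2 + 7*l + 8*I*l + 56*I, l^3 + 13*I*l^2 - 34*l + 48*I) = l + 8*I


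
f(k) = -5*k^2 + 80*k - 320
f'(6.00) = 20.00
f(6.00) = -20.00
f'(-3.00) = 110.00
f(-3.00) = -605.00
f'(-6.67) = 146.70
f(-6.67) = -1076.04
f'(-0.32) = 83.20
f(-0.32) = -346.11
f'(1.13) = 68.70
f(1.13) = -235.98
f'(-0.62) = 86.20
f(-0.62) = -371.52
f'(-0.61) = 86.10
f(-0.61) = -370.66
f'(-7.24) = 152.40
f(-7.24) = -1161.29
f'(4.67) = 33.30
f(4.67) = -55.44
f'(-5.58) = 135.80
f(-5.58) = -922.08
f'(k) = 80 - 10*k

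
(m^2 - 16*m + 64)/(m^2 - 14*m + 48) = (m - 8)/(m - 6)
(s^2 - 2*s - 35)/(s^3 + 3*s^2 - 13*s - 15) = (s - 7)/(s^2 - 2*s - 3)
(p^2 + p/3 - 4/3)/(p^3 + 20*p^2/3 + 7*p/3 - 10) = (3*p + 4)/(3*p^2 + 23*p + 30)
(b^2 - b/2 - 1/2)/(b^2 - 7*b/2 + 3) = (2*b^2 - b - 1)/(2*b^2 - 7*b + 6)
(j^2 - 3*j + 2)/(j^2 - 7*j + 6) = (j - 2)/(j - 6)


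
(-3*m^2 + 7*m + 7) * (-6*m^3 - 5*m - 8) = 18*m^5 - 42*m^4 - 27*m^3 - 11*m^2 - 91*m - 56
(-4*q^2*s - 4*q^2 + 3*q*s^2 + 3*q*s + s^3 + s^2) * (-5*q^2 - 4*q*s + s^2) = 20*q^4*s + 20*q^4 + q^3*s^2 + q^3*s - 21*q^2*s^3 - 21*q^2*s^2 - q*s^4 - q*s^3 + s^5 + s^4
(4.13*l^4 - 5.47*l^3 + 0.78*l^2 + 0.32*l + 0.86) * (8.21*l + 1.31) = 33.9073*l^5 - 39.4984*l^4 - 0.761899999999999*l^3 + 3.649*l^2 + 7.4798*l + 1.1266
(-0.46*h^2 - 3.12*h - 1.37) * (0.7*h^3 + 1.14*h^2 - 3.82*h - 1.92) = -0.322*h^5 - 2.7084*h^4 - 2.7586*h^3 + 11.2398*h^2 + 11.2238*h + 2.6304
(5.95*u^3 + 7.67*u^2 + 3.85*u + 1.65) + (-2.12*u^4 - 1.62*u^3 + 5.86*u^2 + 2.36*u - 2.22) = -2.12*u^4 + 4.33*u^3 + 13.53*u^2 + 6.21*u - 0.57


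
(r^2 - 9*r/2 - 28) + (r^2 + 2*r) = 2*r^2 - 5*r/2 - 28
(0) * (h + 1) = 0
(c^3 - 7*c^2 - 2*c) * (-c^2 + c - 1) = -c^5 + 8*c^4 - 6*c^3 + 5*c^2 + 2*c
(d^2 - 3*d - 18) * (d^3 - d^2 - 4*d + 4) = d^5 - 4*d^4 - 19*d^3 + 34*d^2 + 60*d - 72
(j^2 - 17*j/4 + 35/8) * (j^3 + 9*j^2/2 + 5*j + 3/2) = j^5 + j^4/4 - 39*j^3/4 - j^2/16 + 31*j/2 + 105/16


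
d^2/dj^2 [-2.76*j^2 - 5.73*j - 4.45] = -5.52000000000000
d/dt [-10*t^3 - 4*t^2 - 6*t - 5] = -30*t^2 - 8*t - 6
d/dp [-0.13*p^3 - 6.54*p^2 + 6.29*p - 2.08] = -0.39*p^2 - 13.08*p + 6.29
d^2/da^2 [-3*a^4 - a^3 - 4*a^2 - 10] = -36*a^2 - 6*a - 8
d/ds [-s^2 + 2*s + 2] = 2 - 2*s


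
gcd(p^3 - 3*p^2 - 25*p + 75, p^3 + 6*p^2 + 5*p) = p + 5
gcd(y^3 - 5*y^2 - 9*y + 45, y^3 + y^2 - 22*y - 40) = y - 5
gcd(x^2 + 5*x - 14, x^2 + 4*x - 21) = x + 7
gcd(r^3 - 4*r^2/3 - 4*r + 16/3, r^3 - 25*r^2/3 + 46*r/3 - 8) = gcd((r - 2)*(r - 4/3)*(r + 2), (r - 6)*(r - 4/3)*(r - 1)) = r - 4/3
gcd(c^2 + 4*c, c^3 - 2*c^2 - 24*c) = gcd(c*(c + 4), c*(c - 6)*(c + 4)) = c^2 + 4*c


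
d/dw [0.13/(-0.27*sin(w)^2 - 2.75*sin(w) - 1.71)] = (0.0702*sin(w) + 0.3575)*cos(w)/(0.27*sin(w)^2 + 2.75*sin(w) + 1.71)^2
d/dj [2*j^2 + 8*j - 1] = 4*j + 8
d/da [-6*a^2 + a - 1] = 1 - 12*a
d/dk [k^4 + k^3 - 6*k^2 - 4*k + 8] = 4*k^3 + 3*k^2 - 12*k - 4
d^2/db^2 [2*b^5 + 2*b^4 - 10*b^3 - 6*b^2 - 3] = 40*b^3 + 24*b^2 - 60*b - 12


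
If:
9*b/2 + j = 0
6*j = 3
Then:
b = -1/9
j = 1/2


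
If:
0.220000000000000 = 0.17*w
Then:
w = 1.29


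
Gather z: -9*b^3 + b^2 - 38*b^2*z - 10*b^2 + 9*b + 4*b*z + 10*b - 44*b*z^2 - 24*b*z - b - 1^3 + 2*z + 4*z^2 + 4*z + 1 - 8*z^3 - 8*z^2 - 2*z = -9*b^3 - 9*b^2 + 18*b - 8*z^3 + z^2*(-44*b - 4) + z*(-38*b^2 - 20*b + 4)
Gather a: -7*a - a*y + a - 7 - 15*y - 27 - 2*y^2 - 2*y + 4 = a*(-y - 6) - 2*y^2 - 17*y - 30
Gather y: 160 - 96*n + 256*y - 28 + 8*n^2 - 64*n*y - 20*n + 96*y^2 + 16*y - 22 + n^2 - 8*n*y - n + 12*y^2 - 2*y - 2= 9*n^2 - 117*n + 108*y^2 + y*(270 - 72*n) + 108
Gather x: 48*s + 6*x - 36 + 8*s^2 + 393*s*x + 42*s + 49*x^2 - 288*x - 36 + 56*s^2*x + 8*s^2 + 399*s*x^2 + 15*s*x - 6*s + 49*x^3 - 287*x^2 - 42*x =16*s^2 + 84*s + 49*x^3 + x^2*(399*s - 238) + x*(56*s^2 + 408*s - 324) - 72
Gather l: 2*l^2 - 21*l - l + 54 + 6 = 2*l^2 - 22*l + 60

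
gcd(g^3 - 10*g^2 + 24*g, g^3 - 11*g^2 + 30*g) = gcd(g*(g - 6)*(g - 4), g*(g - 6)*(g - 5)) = g^2 - 6*g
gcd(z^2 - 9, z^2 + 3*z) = z + 3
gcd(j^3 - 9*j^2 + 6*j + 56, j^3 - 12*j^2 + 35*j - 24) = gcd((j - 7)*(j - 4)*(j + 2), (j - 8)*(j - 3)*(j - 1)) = 1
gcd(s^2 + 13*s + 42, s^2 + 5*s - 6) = s + 6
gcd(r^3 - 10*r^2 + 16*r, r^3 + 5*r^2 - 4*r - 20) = r - 2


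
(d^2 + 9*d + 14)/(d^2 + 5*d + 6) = (d + 7)/(d + 3)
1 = 1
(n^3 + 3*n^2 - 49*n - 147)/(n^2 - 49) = n + 3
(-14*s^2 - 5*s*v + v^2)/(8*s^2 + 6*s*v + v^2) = (-7*s + v)/(4*s + v)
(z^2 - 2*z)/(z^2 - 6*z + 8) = z/(z - 4)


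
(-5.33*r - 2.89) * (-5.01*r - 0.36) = 26.7033*r^2 + 16.3977*r + 1.0404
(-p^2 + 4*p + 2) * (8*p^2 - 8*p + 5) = -8*p^4 + 40*p^3 - 21*p^2 + 4*p + 10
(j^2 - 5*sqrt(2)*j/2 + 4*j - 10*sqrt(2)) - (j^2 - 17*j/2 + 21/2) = -5*sqrt(2)*j/2 + 25*j/2 - 10*sqrt(2) - 21/2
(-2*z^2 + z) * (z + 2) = -2*z^3 - 3*z^2 + 2*z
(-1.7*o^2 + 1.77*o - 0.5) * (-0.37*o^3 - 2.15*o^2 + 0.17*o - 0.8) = 0.629*o^5 + 3.0001*o^4 - 3.9095*o^3 + 2.7359*o^2 - 1.501*o + 0.4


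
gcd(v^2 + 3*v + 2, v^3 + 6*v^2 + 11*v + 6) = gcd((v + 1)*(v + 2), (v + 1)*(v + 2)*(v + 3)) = v^2 + 3*v + 2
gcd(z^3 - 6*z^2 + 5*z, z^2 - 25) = z - 5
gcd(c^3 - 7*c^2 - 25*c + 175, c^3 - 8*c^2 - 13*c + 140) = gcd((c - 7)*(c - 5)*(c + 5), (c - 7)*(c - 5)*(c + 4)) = c^2 - 12*c + 35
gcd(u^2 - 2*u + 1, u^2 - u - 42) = 1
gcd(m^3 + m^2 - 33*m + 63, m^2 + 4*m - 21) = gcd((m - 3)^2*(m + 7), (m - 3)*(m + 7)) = m^2 + 4*m - 21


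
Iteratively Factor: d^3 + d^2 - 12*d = (d + 4)*(d^2 - 3*d) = d*(d + 4)*(d - 3)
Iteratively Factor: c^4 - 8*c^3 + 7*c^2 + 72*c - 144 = (c - 3)*(c^3 - 5*c^2 - 8*c + 48) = (c - 4)*(c - 3)*(c^2 - c - 12) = (c - 4)^2*(c - 3)*(c + 3)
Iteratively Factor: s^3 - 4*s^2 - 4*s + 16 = (s - 2)*(s^2 - 2*s - 8) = (s - 4)*(s - 2)*(s + 2)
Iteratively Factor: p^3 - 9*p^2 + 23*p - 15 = (p - 3)*(p^2 - 6*p + 5) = (p - 3)*(p - 1)*(p - 5)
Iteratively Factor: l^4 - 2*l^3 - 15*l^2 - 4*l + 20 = (l + 2)*(l^3 - 4*l^2 - 7*l + 10) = (l - 5)*(l + 2)*(l^2 + l - 2) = (l - 5)*(l + 2)^2*(l - 1)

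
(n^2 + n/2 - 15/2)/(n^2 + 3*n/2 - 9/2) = (2*n - 5)/(2*n - 3)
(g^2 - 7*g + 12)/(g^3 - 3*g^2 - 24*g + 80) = (g - 3)/(g^2 + g - 20)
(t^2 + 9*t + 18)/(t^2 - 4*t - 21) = (t + 6)/(t - 7)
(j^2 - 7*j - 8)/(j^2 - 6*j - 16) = (j + 1)/(j + 2)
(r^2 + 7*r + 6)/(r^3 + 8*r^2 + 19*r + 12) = (r + 6)/(r^2 + 7*r + 12)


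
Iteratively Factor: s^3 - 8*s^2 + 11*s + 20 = (s + 1)*(s^2 - 9*s + 20) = (s - 4)*(s + 1)*(s - 5)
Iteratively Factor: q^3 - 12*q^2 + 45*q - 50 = (q - 5)*(q^2 - 7*q + 10) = (q - 5)*(q - 2)*(q - 5)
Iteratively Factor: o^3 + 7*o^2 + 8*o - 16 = (o - 1)*(o^2 + 8*o + 16) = (o - 1)*(o + 4)*(o + 4)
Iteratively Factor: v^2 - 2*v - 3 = (v + 1)*(v - 3)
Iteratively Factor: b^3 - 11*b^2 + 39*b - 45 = (b - 3)*(b^2 - 8*b + 15) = (b - 3)^2*(b - 5)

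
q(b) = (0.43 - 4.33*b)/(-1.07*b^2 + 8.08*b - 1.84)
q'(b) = (0.43 - 4.33*b)*(2.14*b - 8.08)/(-1.07*b^2 + 8.08*b - 1.84)^2 - 4.33/(-1.07*b^2 + 8.08*b - 1.84) = (-4.6331*b^2 + 0.920200000000001*b + 4.4928)/(1.1449*b^4 - 17.2912*b^3 + 69.224*b^2 - 29.7344*b + 3.3856)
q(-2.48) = -0.39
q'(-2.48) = -0.03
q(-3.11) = -0.37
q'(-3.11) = -0.03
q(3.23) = -1.04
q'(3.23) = -0.24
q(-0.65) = -0.43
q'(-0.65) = 0.03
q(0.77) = -0.78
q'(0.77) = 0.17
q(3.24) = -1.04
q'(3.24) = -0.24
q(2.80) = -0.94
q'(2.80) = -0.19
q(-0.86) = -0.43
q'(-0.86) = 0.00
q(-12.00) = -0.21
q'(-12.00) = -0.01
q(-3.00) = -0.38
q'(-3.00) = -0.03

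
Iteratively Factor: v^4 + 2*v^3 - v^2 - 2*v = (v - 1)*(v^3 + 3*v^2 + 2*v) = (v - 1)*(v + 2)*(v^2 + v) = (v - 1)*(v + 1)*(v + 2)*(v)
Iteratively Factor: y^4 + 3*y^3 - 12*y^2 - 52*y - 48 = (y - 4)*(y^3 + 7*y^2 + 16*y + 12) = (y - 4)*(y + 3)*(y^2 + 4*y + 4) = (y - 4)*(y + 2)*(y + 3)*(y + 2)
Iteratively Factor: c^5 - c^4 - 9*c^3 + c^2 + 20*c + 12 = (c - 3)*(c^4 + 2*c^3 - 3*c^2 - 8*c - 4) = (c - 3)*(c - 2)*(c^3 + 4*c^2 + 5*c + 2) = (c - 3)*(c - 2)*(c + 2)*(c^2 + 2*c + 1) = (c - 3)*(c - 2)*(c + 1)*(c + 2)*(c + 1)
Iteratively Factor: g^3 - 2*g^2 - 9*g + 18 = (g - 2)*(g^2 - 9) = (g - 3)*(g - 2)*(g + 3)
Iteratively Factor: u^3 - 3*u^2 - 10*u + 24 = (u - 2)*(u^2 - u - 12) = (u - 4)*(u - 2)*(u + 3)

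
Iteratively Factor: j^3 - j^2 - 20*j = (j + 4)*(j^2 - 5*j) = (j - 5)*(j + 4)*(j)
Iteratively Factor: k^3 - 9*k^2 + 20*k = (k - 5)*(k^2 - 4*k) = (k - 5)*(k - 4)*(k)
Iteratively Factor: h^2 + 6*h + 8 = (h + 4)*(h + 2)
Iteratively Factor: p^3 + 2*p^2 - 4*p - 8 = (p + 2)*(p^2 - 4) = (p + 2)^2*(p - 2)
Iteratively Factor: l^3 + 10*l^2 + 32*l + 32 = (l + 4)*(l^2 + 6*l + 8) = (l + 2)*(l + 4)*(l + 4)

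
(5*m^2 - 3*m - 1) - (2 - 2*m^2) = 7*m^2 - 3*m - 3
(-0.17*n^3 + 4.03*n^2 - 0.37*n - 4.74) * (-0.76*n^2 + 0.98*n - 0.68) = 0.1292*n^5 - 3.2294*n^4 + 4.3462*n^3 + 0.4994*n^2 - 4.3936*n + 3.2232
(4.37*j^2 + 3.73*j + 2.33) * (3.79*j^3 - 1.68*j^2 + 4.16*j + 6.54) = 16.5623*j^5 + 6.7951*j^4 + 20.7435*j^3 + 40.1822*j^2 + 34.087*j + 15.2382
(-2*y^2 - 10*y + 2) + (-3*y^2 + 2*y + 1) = -5*y^2 - 8*y + 3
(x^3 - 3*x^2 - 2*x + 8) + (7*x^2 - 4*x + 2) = x^3 + 4*x^2 - 6*x + 10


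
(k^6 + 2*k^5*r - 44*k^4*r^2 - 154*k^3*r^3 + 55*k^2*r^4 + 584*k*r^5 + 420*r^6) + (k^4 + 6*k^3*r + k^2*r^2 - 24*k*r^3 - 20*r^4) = k^6 + 2*k^5*r - 44*k^4*r^2 + k^4 - 154*k^3*r^3 + 6*k^3*r + 55*k^2*r^4 + k^2*r^2 + 584*k*r^5 - 24*k*r^3 + 420*r^6 - 20*r^4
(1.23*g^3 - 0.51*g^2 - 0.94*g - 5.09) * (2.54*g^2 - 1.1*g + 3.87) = 3.1242*g^5 - 2.6484*g^4 + 2.9335*g^3 - 13.8683*g^2 + 1.9612*g - 19.6983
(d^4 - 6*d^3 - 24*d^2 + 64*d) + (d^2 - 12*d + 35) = d^4 - 6*d^3 - 23*d^2 + 52*d + 35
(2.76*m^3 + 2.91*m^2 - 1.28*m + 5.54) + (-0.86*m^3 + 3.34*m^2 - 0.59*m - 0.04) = 1.9*m^3 + 6.25*m^2 - 1.87*m + 5.5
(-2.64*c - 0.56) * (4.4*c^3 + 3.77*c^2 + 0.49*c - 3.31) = -11.616*c^4 - 12.4168*c^3 - 3.4048*c^2 + 8.464*c + 1.8536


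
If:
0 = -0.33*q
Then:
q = 0.00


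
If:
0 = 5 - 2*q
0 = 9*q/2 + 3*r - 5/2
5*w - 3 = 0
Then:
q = 5/2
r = -35/12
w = 3/5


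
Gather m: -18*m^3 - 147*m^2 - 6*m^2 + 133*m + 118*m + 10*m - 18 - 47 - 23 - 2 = -18*m^3 - 153*m^2 + 261*m - 90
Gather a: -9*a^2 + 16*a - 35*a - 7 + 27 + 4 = -9*a^2 - 19*a + 24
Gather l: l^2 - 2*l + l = l^2 - l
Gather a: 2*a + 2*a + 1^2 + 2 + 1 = 4*a + 4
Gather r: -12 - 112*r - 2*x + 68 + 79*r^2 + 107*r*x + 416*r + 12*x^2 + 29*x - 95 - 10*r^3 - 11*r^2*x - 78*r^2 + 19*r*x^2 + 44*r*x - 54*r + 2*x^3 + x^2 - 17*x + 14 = -10*r^3 + r^2*(1 - 11*x) + r*(19*x^2 + 151*x + 250) + 2*x^3 + 13*x^2 + 10*x - 25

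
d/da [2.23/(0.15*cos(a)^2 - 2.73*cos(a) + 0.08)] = (0.669*cos(a) - 6.0879)*sin(a)/(0.15*cos(a)^2 - 2.73*cos(a) + 0.08)^2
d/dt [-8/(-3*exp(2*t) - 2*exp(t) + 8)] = (-48*exp(t) - 16)*exp(t)/(3*exp(2*t) + 2*exp(t) - 8)^2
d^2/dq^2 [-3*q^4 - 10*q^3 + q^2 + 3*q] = -36*q^2 - 60*q + 2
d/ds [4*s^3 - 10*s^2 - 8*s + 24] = 12*s^2 - 20*s - 8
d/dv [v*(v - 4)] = 2*v - 4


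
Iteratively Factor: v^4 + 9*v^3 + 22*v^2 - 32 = (v - 1)*(v^3 + 10*v^2 + 32*v + 32) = (v - 1)*(v + 2)*(v^2 + 8*v + 16) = (v - 1)*(v + 2)*(v + 4)*(v + 4)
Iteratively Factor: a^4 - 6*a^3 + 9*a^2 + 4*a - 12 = (a - 3)*(a^3 - 3*a^2 + 4) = (a - 3)*(a - 2)*(a^2 - a - 2) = (a - 3)*(a - 2)*(a + 1)*(a - 2)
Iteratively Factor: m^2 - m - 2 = (m - 2)*(m + 1)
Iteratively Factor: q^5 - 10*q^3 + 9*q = (q + 1)*(q^4 - q^3 - 9*q^2 + 9*q) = (q + 1)*(q + 3)*(q^3 - 4*q^2 + 3*q) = (q - 1)*(q + 1)*(q + 3)*(q^2 - 3*q) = (q - 3)*(q - 1)*(q + 1)*(q + 3)*(q)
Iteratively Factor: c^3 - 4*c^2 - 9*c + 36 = (c - 3)*(c^2 - c - 12) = (c - 3)*(c + 3)*(c - 4)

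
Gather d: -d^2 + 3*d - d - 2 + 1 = -d^2 + 2*d - 1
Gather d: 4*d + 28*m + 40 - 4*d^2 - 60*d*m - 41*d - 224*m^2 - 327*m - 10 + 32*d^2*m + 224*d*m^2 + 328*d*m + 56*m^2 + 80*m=d^2*(32*m - 4) + d*(224*m^2 + 268*m - 37) - 168*m^2 - 219*m + 30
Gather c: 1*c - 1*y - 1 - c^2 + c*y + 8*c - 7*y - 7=-c^2 + c*(y + 9) - 8*y - 8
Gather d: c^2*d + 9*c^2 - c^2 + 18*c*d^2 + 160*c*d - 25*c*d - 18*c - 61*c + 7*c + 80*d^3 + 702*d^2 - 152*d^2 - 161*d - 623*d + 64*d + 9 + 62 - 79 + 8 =8*c^2 - 72*c + 80*d^3 + d^2*(18*c + 550) + d*(c^2 + 135*c - 720)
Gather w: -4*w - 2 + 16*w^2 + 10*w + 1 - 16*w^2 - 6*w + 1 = 0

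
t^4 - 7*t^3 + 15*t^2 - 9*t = t*(t - 3)^2*(t - 1)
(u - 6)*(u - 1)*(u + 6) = u^3 - u^2 - 36*u + 36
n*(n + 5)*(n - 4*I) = n^3 + 5*n^2 - 4*I*n^2 - 20*I*n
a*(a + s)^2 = a^3 + 2*a^2*s + a*s^2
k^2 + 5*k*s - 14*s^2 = (k - 2*s)*(k + 7*s)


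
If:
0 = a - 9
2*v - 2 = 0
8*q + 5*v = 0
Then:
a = 9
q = -5/8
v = 1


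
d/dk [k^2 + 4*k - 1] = 2*k + 4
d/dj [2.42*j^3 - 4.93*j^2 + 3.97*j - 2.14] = 7.26*j^2 - 9.86*j + 3.97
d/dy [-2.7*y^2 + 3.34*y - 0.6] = 3.34 - 5.4*y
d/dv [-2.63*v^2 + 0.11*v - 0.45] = 0.11 - 5.26*v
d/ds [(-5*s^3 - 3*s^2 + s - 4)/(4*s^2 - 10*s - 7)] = (-20*s^4 + 100*s^3 + 131*s^2 + 74*s - 47)/(16*s^4 - 80*s^3 + 44*s^2 + 140*s + 49)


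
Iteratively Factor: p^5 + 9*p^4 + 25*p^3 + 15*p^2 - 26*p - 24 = (p + 3)*(p^4 + 6*p^3 + 7*p^2 - 6*p - 8) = (p + 2)*(p + 3)*(p^3 + 4*p^2 - p - 4) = (p - 1)*(p + 2)*(p + 3)*(p^2 + 5*p + 4) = (p - 1)*(p + 2)*(p + 3)*(p + 4)*(p + 1)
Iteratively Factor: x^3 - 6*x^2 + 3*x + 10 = (x - 2)*(x^2 - 4*x - 5) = (x - 5)*(x - 2)*(x + 1)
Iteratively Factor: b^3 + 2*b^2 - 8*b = (b)*(b^2 + 2*b - 8) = b*(b + 4)*(b - 2)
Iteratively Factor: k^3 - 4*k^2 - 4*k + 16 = (k - 4)*(k^2 - 4) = (k - 4)*(k - 2)*(k + 2)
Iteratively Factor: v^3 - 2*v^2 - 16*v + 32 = (v - 4)*(v^2 + 2*v - 8) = (v - 4)*(v - 2)*(v + 4)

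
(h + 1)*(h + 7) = h^2 + 8*h + 7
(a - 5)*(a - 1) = a^2 - 6*a + 5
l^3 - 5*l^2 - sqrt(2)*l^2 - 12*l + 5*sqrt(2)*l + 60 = (l - 5)*(l - 3*sqrt(2))*(l + 2*sqrt(2))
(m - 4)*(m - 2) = m^2 - 6*m + 8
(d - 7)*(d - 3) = d^2 - 10*d + 21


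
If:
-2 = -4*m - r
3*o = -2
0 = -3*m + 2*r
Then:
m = 4/11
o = -2/3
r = 6/11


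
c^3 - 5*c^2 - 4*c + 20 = (c - 5)*(c - 2)*(c + 2)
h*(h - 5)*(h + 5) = h^3 - 25*h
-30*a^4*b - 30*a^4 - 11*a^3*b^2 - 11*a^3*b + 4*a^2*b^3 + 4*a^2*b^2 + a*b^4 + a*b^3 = (-3*a + b)*(2*a + b)*(5*a + b)*(a*b + a)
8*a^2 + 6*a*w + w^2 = (2*a + w)*(4*a + w)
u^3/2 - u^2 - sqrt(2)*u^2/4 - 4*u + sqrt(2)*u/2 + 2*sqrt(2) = (u/2 + 1)*(u - 4)*(u - sqrt(2)/2)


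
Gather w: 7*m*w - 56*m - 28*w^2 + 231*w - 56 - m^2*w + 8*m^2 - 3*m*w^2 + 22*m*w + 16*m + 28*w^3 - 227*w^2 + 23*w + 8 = 8*m^2 - 40*m + 28*w^3 + w^2*(-3*m - 255) + w*(-m^2 + 29*m + 254) - 48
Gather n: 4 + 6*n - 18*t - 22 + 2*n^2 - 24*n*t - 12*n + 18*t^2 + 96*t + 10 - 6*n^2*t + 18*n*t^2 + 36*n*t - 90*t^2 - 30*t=n^2*(2 - 6*t) + n*(18*t^2 + 12*t - 6) - 72*t^2 + 48*t - 8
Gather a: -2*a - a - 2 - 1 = -3*a - 3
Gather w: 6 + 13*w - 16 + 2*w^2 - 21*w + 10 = 2*w^2 - 8*w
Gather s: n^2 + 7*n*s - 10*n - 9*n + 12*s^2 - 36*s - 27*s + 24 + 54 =n^2 - 19*n + 12*s^2 + s*(7*n - 63) + 78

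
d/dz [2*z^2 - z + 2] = 4*z - 1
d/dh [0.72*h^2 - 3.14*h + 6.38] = 1.44*h - 3.14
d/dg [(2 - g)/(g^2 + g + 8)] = (-g^2 - g + (g - 2)*(2*g + 1) - 8)/(g^2 + g + 8)^2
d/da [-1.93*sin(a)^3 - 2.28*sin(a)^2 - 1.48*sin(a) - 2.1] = (-4.56*sin(a) + 2.895*cos(2*a) - 4.375)*cos(a)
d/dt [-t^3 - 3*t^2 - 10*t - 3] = -3*t^2 - 6*t - 10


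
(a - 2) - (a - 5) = 3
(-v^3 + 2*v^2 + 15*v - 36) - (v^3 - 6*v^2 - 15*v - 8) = -2*v^3 + 8*v^2 + 30*v - 28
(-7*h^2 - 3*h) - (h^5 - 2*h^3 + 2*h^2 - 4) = -h^5 + 2*h^3 - 9*h^2 - 3*h + 4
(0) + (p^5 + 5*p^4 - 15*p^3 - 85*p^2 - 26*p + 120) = p^5 + 5*p^4 - 15*p^3 - 85*p^2 - 26*p + 120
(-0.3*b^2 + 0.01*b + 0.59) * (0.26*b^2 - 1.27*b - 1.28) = -0.078*b^4 + 0.3836*b^3 + 0.5247*b^2 - 0.7621*b - 0.7552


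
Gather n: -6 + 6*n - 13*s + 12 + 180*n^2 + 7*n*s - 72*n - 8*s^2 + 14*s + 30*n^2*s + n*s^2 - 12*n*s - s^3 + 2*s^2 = n^2*(30*s + 180) + n*(s^2 - 5*s - 66) - s^3 - 6*s^2 + s + 6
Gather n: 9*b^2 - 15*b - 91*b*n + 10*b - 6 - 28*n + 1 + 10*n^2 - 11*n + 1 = 9*b^2 - 5*b + 10*n^2 + n*(-91*b - 39) - 4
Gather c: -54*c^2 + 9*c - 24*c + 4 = -54*c^2 - 15*c + 4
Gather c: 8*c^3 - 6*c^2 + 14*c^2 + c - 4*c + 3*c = 8*c^3 + 8*c^2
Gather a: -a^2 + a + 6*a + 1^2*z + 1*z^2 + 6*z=-a^2 + 7*a + z^2 + 7*z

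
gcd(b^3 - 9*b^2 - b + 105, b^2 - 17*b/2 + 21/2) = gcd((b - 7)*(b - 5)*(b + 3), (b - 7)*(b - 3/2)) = b - 7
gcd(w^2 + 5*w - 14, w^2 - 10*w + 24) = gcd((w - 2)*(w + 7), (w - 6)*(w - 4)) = 1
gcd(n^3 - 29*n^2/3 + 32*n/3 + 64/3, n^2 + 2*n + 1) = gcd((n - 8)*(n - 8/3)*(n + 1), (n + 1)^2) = n + 1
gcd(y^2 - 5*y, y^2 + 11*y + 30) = 1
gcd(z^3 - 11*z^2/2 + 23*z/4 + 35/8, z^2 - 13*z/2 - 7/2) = z + 1/2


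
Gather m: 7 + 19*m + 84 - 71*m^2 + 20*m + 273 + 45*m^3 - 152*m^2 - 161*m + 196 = 45*m^3 - 223*m^2 - 122*m + 560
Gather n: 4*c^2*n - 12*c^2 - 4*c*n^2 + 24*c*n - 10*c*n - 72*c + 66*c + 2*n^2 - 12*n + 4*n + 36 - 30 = -12*c^2 - 6*c + n^2*(2 - 4*c) + n*(4*c^2 + 14*c - 8) + 6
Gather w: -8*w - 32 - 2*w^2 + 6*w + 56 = -2*w^2 - 2*w + 24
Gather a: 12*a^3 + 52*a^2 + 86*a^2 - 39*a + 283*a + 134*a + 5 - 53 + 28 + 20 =12*a^3 + 138*a^2 + 378*a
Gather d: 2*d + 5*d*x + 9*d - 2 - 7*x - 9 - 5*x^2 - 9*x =d*(5*x + 11) - 5*x^2 - 16*x - 11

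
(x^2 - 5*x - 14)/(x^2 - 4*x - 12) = (x - 7)/(x - 6)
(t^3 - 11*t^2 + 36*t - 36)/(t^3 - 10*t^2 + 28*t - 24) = (t - 3)/(t - 2)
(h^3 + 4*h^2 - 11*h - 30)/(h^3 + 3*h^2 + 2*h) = (h^2 + 2*h - 15)/(h*(h + 1))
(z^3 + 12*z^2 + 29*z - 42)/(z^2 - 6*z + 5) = (z^2 + 13*z + 42)/(z - 5)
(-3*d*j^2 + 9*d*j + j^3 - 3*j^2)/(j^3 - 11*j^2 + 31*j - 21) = j*(-3*d + j)/(j^2 - 8*j + 7)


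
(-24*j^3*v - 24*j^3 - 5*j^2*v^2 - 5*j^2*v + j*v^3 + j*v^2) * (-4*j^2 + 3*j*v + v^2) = 96*j^5*v + 96*j^5 - 52*j^4*v^2 - 52*j^4*v - 43*j^3*v^3 - 43*j^3*v^2 - 2*j^2*v^4 - 2*j^2*v^3 + j*v^5 + j*v^4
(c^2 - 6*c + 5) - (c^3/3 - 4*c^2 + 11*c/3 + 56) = -c^3/3 + 5*c^2 - 29*c/3 - 51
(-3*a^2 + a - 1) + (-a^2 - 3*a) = -4*a^2 - 2*a - 1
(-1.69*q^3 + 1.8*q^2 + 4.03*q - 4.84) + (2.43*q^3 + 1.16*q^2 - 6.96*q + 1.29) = 0.74*q^3 + 2.96*q^2 - 2.93*q - 3.55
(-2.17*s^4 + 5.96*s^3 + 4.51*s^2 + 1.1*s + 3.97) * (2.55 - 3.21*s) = 6.9657*s^5 - 24.6651*s^4 + 0.7209*s^3 + 7.9695*s^2 - 9.9387*s + 10.1235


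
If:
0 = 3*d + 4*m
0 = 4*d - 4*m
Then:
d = 0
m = 0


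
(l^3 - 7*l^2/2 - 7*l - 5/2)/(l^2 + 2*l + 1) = (2*l^2 - 9*l - 5)/(2*(l + 1))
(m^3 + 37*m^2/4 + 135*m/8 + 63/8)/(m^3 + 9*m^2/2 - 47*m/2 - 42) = (m + 3/4)/(m - 4)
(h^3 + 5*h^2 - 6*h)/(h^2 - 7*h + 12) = h*(h^2 + 5*h - 6)/(h^2 - 7*h + 12)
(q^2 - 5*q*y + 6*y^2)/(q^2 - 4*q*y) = (q^2 - 5*q*y + 6*y^2)/(q*(q - 4*y))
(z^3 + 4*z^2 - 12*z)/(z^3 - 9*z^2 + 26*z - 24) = z*(z + 6)/(z^2 - 7*z + 12)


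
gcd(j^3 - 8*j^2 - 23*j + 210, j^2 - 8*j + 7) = j - 7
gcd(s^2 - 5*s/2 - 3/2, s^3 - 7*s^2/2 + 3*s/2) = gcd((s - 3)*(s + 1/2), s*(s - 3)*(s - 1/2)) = s - 3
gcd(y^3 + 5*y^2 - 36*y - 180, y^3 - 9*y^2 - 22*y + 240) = y^2 - y - 30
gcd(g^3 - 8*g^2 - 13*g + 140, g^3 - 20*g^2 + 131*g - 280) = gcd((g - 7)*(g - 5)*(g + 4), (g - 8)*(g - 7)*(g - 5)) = g^2 - 12*g + 35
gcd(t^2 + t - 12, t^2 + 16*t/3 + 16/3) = t + 4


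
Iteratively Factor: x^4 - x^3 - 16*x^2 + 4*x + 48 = (x - 2)*(x^3 + x^2 - 14*x - 24) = (x - 4)*(x - 2)*(x^2 + 5*x + 6) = (x - 4)*(x - 2)*(x + 2)*(x + 3)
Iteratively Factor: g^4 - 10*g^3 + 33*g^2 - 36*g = (g - 4)*(g^3 - 6*g^2 + 9*g) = (g - 4)*(g - 3)*(g^2 - 3*g) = g*(g - 4)*(g - 3)*(g - 3)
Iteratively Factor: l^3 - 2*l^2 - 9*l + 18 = (l - 3)*(l^2 + l - 6) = (l - 3)*(l - 2)*(l + 3)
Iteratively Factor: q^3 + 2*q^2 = (q)*(q^2 + 2*q) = q*(q + 2)*(q)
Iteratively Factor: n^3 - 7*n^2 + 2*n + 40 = (n + 2)*(n^2 - 9*n + 20) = (n - 5)*(n + 2)*(n - 4)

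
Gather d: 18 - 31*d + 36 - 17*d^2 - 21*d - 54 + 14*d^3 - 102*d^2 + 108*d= 14*d^3 - 119*d^2 + 56*d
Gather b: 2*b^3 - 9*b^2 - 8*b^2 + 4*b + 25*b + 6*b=2*b^3 - 17*b^2 + 35*b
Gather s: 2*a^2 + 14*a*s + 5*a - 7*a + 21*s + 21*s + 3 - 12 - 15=2*a^2 - 2*a + s*(14*a + 42) - 24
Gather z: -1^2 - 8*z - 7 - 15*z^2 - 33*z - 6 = -15*z^2 - 41*z - 14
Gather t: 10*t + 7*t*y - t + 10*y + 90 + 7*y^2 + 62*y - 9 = t*(7*y + 9) + 7*y^2 + 72*y + 81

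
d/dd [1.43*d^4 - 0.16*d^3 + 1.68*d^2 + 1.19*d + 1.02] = 5.72*d^3 - 0.48*d^2 + 3.36*d + 1.19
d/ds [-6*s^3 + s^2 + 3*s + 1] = -18*s^2 + 2*s + 3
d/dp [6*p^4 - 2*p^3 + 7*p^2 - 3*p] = 24*p^3 - 6*p^2 + 14*p - 3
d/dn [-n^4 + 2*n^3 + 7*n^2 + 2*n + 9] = -4*n^3 + 6*n^2 + 14*n + 2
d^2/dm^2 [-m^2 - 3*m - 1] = -2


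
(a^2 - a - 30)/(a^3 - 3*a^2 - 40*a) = (a - 6)/(a*(a - 8))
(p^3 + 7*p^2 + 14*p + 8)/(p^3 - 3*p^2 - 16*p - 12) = (p + 4)/(p - 6)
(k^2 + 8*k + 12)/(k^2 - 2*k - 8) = (k + 6)/(k - 4)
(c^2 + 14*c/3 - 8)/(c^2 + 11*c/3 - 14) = (3*c - 4)/(3*c - 7)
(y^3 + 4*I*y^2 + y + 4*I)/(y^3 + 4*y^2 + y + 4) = (y + 4*I)/(y + 4)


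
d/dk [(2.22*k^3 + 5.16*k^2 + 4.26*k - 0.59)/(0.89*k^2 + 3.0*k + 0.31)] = (1.9758*k^4 + 13.32*k^3 + 13.7532*k^2 + 4.2494*k + 3.0906)/(0.7921*k^4 + 5.34*k^3 + 9.5518*k^2 + 1.86*k + 0.0961)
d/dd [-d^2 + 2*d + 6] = 2 - 2*d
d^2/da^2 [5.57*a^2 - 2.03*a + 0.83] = 11.1400000000000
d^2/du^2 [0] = 0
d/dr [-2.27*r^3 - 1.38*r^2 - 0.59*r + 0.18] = -6.81*r^2 - 2.76*r - 0.59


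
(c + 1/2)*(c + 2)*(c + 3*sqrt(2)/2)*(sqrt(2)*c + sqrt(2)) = sqrt(2)*c^4 + 3*c^3 + 7*sqrt(2)*c^3/2 + 7*sqrt(2)*c^2/2 + 21*c^2/2 + sqrt(2)*c + 21*c/2 + 3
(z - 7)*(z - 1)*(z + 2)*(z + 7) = z^4 + z^3 - 51*z^2 - 49*z + 98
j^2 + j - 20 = (j - 4)*(j + 5)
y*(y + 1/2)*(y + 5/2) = y^3 + 3*y^2 + 5*y/4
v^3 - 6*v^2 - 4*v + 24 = (v - 6)*(v - 2)*(v + 2)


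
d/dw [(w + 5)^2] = 2*w + 10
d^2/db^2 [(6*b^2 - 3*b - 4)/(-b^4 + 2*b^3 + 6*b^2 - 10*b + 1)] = 4*(-9*b^8 + 27*b^7 - 34*b^6 + 111*b^5 - 267*b^4 + 193*b^3 + 144*b^2 - 399*b + 200)/(b^12 - 6*b^11 - 6*b^10 + 94*b^9 - 87*b^8 - 444*b^7 + 828*b^6 + 348*b^5 - 1785*b^4 + 1354*b^3 - 318*b^2 + 30*b - 1)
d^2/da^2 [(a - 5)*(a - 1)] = 2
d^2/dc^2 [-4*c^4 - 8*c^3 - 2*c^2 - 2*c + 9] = -48*c^2 - 48*c - 4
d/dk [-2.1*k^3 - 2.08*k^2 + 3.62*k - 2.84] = -6.3*k^2 - 4.16*k + 3.62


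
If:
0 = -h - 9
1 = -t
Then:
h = -9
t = -1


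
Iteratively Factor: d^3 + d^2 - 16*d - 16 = (d + 4)*(d^2 - 3*d - 4) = (d - 4)*(d + 4)*(d + 1)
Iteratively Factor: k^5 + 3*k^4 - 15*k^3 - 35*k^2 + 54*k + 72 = (k - 3)*(k^4 + 6*k^3 + 3*k^2 - 26*k - 24) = (k - 3)*(k + 3)*(k^3 + 3*k^2 - 6*k - 8) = (k - 3)*(k + 3)*(k + 4)*(k^2 - k - 2) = (k - 3)*(k - 2)*(k + 3)*(k + 4)*(k + 1)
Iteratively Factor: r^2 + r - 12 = (r + 4)*(r - 3)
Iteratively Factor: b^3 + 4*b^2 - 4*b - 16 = (b - 2)*(b^2 + 6*b + 8) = (b - 2)*(b + 2)*(b + 4)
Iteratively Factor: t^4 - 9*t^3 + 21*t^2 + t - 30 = (t - 5)*(t^3 - 4*t^2 + t + 6) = (t - 5)*(t - 3)*(t^2 - t - 2) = (t - 5)*(t - 3)*(t + 1)*(t - 2)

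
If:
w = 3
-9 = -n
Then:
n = 9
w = 3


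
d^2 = d^2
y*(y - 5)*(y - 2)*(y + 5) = y^4 - 2*y^3 - 25*y^2 + 50*y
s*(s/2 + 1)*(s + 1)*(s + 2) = s^4/2 + 5*s^3/2 + 4*s^2 + 2*s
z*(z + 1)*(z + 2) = z^3 + 3*z^2 + 2*z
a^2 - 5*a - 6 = (a - 6)*(a + 1)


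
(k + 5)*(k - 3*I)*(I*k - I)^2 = -k^4 - 3*k^3 + 3*I*k^3 + 9*k^2 + 9*I*k^2 - 5*k - 27*I*k + 15*I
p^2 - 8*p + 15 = (p - 5)*(p - 3)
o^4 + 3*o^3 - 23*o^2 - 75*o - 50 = (o - 5)*(o + 1)*(o + 2)*(o + 5)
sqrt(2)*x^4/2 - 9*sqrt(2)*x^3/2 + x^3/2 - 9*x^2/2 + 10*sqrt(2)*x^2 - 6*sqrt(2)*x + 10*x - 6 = (x - 6)*(x - 2)*(x - 1)*(sqrt(2)*x/2 + 1/2)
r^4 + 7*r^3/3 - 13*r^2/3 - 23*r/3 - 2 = (r - 2)*(r + 1/3)*(r + 1)*(r + 3)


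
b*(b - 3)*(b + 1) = b^3 - 2*b^2 - 3*b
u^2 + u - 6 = (u - 2)*(u + 3)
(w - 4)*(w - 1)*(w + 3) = w^3 - 2*w^2 - 11*w + 12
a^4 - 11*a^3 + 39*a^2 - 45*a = a*(a - 5)*(a - 3)^2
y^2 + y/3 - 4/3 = (y - 1)*(y + 4/3)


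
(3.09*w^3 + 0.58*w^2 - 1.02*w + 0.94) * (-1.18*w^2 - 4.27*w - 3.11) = -3.6462*w^5 - 13.8787*w^4 - 10.8829*w^3 + 1.4424*w^2 - 0.8416*w - 2.9234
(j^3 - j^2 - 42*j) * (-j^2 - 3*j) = -j^5 - 2*j^4 + 45*j^3 + 126*j^2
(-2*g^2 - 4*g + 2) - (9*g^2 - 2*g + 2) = -11*g^2 - 2*g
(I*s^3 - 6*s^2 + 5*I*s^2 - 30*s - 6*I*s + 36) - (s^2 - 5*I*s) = I*s^3 - 7*s^2 + 5*I*s^2 - 30*s - I*s + 36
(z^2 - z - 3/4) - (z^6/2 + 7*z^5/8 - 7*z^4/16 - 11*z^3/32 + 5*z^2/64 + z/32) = -z^6/2 - 7*z^5/8 + 7*z^4/16 + 11*z^3/32 + 59*z^2/64 - 33*z/32 - 3/4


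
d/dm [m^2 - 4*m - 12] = 2*m - 4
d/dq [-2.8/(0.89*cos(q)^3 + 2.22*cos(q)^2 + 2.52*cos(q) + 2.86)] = (7.476*sin(q)^2 - 12.432*cos(q) - 14.532)*sin(q)/(0.89*cos(q)^3 + 2.22*cos(q)^2 + 2.52*cos(q) + 2.86)^2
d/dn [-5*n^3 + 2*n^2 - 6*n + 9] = -15*n^2 + 4*n - 6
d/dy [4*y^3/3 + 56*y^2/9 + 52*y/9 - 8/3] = 4*y^2 + 112*y/9 + 52/9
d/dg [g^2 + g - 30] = 2*g + 1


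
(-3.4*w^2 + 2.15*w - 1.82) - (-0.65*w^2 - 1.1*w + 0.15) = -2.75*w^2 + 3.25*w - 1.97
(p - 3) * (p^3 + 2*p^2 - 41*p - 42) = p^4 - p^3 - 47*p^2 + 81*p + 126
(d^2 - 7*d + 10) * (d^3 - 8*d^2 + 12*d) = d^5 - 15*d^4 + 78*d^3 - 164*d^2 + 120*d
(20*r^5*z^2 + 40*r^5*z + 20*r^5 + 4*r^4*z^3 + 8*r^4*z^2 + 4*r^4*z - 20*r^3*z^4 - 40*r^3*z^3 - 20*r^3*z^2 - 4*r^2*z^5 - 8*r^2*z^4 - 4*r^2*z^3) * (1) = 20*r^5*z^2 + 40*r^5*z + 20*r^5 + 4*r^4*z^3 + 8*r^4*z^2 + 4*r^4*z - 20*r^3*z^4 - 40*r^3*z^3 - 20*r^3*z^2 - 4*r^2*z^5 - 8*r^2*z^4 - 4*r^2*z^3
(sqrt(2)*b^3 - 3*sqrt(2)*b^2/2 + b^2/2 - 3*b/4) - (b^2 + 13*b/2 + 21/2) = sqrt(2)*b^3 - 3*sqrt(2)*b^2/2 - b^2/2 - 29*b/4 - 21/2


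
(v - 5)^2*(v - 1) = v^3 - 11*v^2 + 35*v - 25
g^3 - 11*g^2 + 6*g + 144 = (g - 8)*(g - 6)*(g + 3)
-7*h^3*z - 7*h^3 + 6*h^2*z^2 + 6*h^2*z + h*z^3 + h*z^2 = (-h + z)*(7*h + z)*(h*z + h)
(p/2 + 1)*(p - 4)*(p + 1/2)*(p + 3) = p^4/2 + 3*p^3/4 - 27*p^2/4 - 31*p/2 - 6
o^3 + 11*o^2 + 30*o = o*(o + 5)*(o + 6)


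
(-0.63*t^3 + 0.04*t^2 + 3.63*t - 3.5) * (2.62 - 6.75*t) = 4.2525*t^4 - 1.9206*t^3 - 24.3977*t^2 + 33.1356*t - 9.17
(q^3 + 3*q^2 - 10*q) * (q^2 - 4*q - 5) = q^5 - q^4 - 27*q^3 + 25*q^2 + 50*q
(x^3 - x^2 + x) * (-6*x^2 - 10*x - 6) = -6*x^5 - 4*x^4 - 2*x^3 - 4*x^2 - 6*x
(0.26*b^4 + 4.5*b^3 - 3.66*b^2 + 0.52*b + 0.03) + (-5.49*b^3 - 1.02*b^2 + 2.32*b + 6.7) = 0.26*b^4 - 0.99*b^3 - 4.68*b^2 + 2.84*b + 6.73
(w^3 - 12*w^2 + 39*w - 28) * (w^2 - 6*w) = w^5 - 18*w^4 + 111*w^3 - 262*w^2 + 168*w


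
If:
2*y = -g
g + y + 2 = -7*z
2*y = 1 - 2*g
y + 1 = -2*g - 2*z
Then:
No Solution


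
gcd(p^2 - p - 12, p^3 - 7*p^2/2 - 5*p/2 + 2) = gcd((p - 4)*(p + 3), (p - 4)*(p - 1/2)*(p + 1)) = p - 4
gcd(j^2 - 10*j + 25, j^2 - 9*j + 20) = j - 5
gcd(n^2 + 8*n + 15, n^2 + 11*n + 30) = n + 5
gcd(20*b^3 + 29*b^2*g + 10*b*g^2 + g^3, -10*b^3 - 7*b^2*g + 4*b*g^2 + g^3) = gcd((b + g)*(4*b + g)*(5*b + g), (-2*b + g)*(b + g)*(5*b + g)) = 5*b^2 + 6*b*g + g^2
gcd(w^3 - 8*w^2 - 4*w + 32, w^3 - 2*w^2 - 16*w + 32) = w - 2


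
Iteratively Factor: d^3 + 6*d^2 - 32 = (d - 2)*(d^2 + 8*d + 16) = (d - 2)*(d + 4)*(d + 4)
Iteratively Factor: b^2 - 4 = (b + 2)*(b - 2)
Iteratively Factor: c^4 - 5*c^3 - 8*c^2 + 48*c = (c)*(c^3 - 5*c^2 - 8*c + 48) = c*(c - 4)*(c^2 - c - 12) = c*(c - 4)*(c + 3)*(c - 4)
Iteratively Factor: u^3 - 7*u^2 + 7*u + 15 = (u - 5)*(u^2 - 2*u - 3) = (u - 5)*(u + 1)*(u - 3)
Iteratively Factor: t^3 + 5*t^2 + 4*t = (t)*(t^2 + 5*t + 4) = t*(t + 4)*(t + 1)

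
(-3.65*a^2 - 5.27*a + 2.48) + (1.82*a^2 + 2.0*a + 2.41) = -1.83*a^2 - 3.27*a + 4.89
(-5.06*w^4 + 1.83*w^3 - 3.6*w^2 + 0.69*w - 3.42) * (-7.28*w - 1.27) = 36.8368*w^5 - 6.8962*w^4 + 23.8839*w^3 - 0.4512*w^2 + 24.0213*w + 4.3434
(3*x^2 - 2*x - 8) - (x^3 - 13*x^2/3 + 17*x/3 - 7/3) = -x^3 + 22*x^2/3 - 23*x/3 - 17/3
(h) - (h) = 0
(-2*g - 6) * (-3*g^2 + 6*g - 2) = 6*g^3 + 6*g^2 - 32*g + 12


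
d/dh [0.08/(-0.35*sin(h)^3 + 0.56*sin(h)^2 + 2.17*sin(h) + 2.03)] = (0.084*sin(h)^2 - 0.0896*sin(h) - 0.1736)*cos(h)/(-0.35*sin(h)^3 + 0.56*sin(h)^2 + 2.17*sin(h) + 2.03)^2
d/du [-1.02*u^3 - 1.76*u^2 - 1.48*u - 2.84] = -3.06*u^2 - 3.52*u - 1.48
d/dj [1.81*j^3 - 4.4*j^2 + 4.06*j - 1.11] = 5.43*j^2 - 8.8*j + 4.06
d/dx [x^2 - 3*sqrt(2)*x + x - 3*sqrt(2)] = 2*x - 3*sqrt(2) + 1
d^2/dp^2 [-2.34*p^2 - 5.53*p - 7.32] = -4.68000000000000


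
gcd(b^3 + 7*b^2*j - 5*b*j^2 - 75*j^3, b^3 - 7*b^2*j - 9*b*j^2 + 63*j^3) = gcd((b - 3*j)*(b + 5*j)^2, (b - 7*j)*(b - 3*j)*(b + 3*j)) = b - 3*j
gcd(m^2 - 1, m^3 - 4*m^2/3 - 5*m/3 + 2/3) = m + 1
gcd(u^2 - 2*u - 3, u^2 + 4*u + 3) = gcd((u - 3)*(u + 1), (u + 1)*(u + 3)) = u + 1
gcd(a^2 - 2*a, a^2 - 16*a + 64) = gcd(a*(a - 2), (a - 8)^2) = 1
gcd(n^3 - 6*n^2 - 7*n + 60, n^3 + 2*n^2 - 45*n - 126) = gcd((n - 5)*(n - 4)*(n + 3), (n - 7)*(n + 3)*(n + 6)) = n + 3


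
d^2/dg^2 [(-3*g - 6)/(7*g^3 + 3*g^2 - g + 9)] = 6*(-(g + 2)*(21*g^2 + 6*g - 1)^2 + (21*g^2 + 6*g + 3*(g + 2)*(7*g + 1) - 1)*(7*g^3 + 3*g^2 - g + 9))/(7*g^3 + 3*g^2 - g + 9)^3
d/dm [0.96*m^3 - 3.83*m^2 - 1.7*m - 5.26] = 2.88*m^2 - 7.66*m - 1.7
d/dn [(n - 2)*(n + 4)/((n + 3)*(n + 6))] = (7*n^2 + 52*n + 108)/(n^4 + 18*n^3 + 117*n^2 + 324*n + 324)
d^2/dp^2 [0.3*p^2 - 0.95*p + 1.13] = 0.600000000000000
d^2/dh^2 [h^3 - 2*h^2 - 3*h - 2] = 6*h - 4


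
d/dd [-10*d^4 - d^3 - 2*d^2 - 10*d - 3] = -40*d^3 - 3*d^2 - 4*d - 10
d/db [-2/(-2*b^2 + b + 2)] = 2*(1 - 4*b)/(-2*b^2 + b + 2)^2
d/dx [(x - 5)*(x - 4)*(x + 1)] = 3*x^2 - 16*x + 11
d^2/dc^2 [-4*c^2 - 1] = -8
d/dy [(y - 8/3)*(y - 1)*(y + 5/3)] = 3*y^2 - 4*y - 31/9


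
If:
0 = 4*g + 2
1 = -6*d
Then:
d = -1/6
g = -1/2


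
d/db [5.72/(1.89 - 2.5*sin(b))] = 14.3*cos(b)/(2.5*sin(b) - 1.89)^2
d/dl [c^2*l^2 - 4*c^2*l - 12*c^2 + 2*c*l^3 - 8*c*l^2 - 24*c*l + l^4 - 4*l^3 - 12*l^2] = 2*c^2*l - 4*c^2 + 6*c*l^2 - 16*c*l - 24*c + 4*l^3 - 12*l^2 - 24*l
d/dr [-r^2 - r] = -2*r - 1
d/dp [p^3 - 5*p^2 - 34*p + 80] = 3*p^2 - 10*p - 34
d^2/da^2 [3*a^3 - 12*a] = 18*a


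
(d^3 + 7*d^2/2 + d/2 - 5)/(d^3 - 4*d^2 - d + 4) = (d^2 + 9*d/2 + 5)/(d^2 - 3*d - 4)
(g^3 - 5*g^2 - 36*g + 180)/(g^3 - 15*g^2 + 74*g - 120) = (g + 6)/(g - 4)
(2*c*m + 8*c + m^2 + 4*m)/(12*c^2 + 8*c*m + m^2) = (m + 4)/(6*c + m)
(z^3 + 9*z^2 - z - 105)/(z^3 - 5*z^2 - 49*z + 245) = (z^2 + 2*z - 15)/(z^2 - 12*z + 35)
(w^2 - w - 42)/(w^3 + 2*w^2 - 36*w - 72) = (w - 7)/(w^2 - 4*w - 12)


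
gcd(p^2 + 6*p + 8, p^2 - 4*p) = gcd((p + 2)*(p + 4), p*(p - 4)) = 1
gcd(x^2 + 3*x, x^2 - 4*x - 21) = x + 3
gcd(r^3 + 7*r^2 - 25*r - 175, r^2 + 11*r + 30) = r + 5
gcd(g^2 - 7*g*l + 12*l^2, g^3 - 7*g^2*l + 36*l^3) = g - 3*l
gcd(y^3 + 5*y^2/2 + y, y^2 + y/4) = y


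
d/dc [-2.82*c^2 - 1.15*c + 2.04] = -5.64*c - 1.15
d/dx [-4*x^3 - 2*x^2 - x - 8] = -12*x^2 - 4*x - 1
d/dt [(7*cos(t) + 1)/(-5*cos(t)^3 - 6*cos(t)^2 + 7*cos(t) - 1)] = 16*(-70*cos(t)^3 - 57*cos(t)^2 - 12*cos(t) + 14)*sin(t)/(-24*sin(t)^2 - 13*cos(t) + 5*cos(3*t) + 28)^2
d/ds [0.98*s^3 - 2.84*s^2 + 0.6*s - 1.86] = 2.94*s^2 - 5.68*s + 0.6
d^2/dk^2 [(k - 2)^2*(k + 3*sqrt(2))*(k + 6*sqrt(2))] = 12*k^2 - 24*k + 54*sqrt(2)*k - 72*sqrt(2) + 80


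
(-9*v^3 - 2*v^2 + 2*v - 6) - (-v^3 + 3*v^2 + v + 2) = -8*v^3 - 5*v^2 + v - 8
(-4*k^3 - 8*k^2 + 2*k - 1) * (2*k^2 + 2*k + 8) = -8*k^5 - 24*k^4 - 44*k^3 - 62*k^2 + 14*k - 8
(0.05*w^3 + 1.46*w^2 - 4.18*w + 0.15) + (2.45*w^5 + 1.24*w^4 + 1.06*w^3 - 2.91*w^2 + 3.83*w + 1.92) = 2.45*w^5 + 1.24*w^4 + 1.11*w^3 - 1.45*w^2 - 0.35*w + 2.07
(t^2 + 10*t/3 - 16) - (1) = t^2 + 10*t/3 - 17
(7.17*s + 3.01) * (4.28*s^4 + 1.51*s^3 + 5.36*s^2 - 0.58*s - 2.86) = 30.6876*s^5 + 23.7095*s^4 + 42.9763*s^3 + 11.975*s^2 - 22.252*s - 8.6086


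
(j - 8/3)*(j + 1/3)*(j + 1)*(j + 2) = j^4 + 2*j^3/3 - 53*j^2/9 - 22*j/3 - 16/9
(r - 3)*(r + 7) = r^2 + 4*r - 21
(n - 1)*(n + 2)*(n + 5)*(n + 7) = n^4 + 13*n^3 + 45*n^2 + 11*n - 70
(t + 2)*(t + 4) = t^2 + 6*t + 8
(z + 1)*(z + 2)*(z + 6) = z^3 + 9*z^2 + 20*z + 12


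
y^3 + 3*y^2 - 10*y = y*(y - 2)*(y + 5)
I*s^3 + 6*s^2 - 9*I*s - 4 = (s - 4*I)*(s - I)*(I*s + 1)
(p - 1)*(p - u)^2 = p^3 - 2*p^2*u - p^2 + p*u^2 + 2*p*u - u^2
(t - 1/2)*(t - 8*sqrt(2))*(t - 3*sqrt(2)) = t^3 - 11*sqrt(2)*t^2 - t^2/2 + 11*sqrt(2)*t/2 + 48*t - 24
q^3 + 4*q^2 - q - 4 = (q - 1)*(q + 1)*(q + 4)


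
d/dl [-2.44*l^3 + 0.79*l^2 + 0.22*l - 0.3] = -7.32*l^2 + 1.58*l + 0.22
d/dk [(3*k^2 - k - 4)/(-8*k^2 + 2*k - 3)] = (-2*k^2 - 82*k + 11)/(64*k^4 - 32*k^3 + 52*k^2 - 12*k + 9)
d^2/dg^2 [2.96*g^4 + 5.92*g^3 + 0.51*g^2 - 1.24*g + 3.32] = 35.52*g^2 + 35.52*g + 1.02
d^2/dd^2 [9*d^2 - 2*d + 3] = 18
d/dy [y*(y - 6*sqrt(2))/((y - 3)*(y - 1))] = 2*(-2*y^2 + 3*sqrt(2)*y^2 + 3*y - 9*sqrt(2))/(y^4 - 8*y^3 + 22*y^2 - 24*y + 9)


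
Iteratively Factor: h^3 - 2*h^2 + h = (h - 1)*(h^2 - h) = (h - 1)^2*(h)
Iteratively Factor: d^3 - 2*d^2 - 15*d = (d - 5)*(d^2 + 3*d) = (d - 5)*(d + 3)*(d)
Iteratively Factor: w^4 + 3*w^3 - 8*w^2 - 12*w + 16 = (w + 4)*(w^3 - w^2 - 4*w + 4) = (w - 2)*(w + 4)*(w^2 + w - 2) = (w - 2)*(w - 1)*(w + 4)*(w + 2)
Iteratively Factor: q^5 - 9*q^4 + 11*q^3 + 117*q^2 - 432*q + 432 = (q - 3)*(q^4 - 6*q^3 - 7*q^2 + 96*q - 144) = (q - 3)^2*(q^3 - 3*q^2 - 16*q + 48) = (q - 3)^3*(q^2 - 16) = (q - 4)*(q - 3)^3*(q + 4)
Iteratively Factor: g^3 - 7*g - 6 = (g - 3)*(g^2 + 3*g + 2) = (g - 3)*(g + 1)*(g + 2)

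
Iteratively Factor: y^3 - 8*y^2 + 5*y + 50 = (y - 5)*(y^2 - 3*y - 10) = (y - 5)*(y + 2)*(y - 5)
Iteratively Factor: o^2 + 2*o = (o + 2)*(o)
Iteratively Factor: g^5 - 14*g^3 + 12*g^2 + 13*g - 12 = (g + 1)*(g^4 - g^3 - 13*g^2 + 25*g - 12) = (g - 3)*(g + 1)*(g^3 + 2*g^2 - 7*g + 4) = (g - 3)*(g - 1)*(g + 1)*(g^2 + 3*g - 4) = (g - 3)*(g - 1)*(g + 1)*(g + 4)*(g - 1)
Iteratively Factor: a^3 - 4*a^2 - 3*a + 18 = (a - 3)*(a^2 - a - 6) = (a - 3)*(a + 2)*(a - 3)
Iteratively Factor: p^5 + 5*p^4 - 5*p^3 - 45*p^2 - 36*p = (p + 3)*(p^4 + 2*p^3 - 11*p^2 - 12*p) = (p + 3)*(p + 4)*(p^3 - 2*p^2 - 3*p) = (p - 3)*(p + 3)*(p + 4)*(p^2 + p) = p*(p - 3)*(p + 3)*(p + 4)*(p + 1)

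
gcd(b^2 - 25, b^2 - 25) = b^2 - 25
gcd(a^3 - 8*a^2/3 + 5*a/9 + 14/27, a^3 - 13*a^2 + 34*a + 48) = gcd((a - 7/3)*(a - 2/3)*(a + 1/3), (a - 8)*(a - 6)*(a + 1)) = 1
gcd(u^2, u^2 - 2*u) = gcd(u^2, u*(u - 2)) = u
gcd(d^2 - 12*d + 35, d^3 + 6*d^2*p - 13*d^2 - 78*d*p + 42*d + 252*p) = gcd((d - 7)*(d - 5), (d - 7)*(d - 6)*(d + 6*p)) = d - 7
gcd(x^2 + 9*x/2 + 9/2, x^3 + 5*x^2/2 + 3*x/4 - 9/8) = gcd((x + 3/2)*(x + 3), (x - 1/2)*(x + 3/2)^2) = x + 3/2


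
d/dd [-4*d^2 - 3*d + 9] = -8*d - 3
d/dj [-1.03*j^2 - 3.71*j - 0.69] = -2.06*j - 3.71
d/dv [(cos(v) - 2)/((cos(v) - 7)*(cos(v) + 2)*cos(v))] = (43*cos(v) - 11*cos(2*v) + cos(3*v) + 45)*sin(v)/(2*(cos(v) - 7)^2*(cos(v) + 2)^2*cos(v)^2)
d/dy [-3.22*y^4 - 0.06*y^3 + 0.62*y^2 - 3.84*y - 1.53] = -12.88*y^3 - 0.18*y^2 + 1.24*y - 3.84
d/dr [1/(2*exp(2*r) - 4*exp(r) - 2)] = (1 - exp(r))*exp(r)/(-exp(2*r) + 2*exp(r) + 1)^2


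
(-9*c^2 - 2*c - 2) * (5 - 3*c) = 27*c^3 - 39*c^2 - 4*c - 10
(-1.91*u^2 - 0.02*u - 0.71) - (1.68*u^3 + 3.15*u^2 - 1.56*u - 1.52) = -1.68*u^3 - 5.06*u^2 + 1.54*u + 0.81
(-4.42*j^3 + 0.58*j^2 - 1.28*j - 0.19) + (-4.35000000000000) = -4.42*j^3 + 0.58*j^2 - 1.28*j - 4.54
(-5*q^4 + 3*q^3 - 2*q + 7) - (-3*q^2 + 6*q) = -5*q^4 + 3*q^3 + 3*q^2 - 8*q + 7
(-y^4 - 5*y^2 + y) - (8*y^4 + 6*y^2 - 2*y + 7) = -9*y^4 - 11*y^2 + 3*y - 7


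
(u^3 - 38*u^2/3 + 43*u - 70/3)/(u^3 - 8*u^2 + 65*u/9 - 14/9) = 3*(u - 5)/(3*u - 1)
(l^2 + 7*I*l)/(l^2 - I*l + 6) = l*(l + 7*I)/(l^2 - I*l + 6)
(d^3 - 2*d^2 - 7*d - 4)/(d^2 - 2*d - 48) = (-d^3 + 2*d^2 + 7*d + 4)/(-d^2 + 2*d + 48)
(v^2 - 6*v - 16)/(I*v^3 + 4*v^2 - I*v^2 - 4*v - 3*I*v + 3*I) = I*(-v^2 + 6*v + 16)/(v^3 - v^2*(1 + 4*I) + v*(-3 + 4*I) + 3)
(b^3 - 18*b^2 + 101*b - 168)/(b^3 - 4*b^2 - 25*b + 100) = (b^3 - 18*b^2 + 101*b - 168)/(b^3 - 4*b^2 - 25*b + 100)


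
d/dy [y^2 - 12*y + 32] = 2*y - 12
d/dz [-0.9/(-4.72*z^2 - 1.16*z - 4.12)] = (-8.496*z - 1.044)/(4.72*z^2 + 1.16*z + 4.12)^2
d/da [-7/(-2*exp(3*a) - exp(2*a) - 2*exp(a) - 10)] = 14*(-3*exp(2*a) - exp(a) - 1)*exp(a)/(2*exp(3*a) + exp(2*a) + 2*exp(a) + 10)^2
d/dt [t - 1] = 1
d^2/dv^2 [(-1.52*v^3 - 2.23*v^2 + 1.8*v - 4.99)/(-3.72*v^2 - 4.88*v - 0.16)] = (-5.6843418860808e-14*v^5 - 5.6843418860808e-14*v^4 - 60.1969279999999*v^3 + 413.478816*v^2 + 550.180416*v + 234.652672)/(51.478848*v^6 + 202.594176*v^5 + 272.411136*v^4 + 133.641728*v^3 + 11.716608*v^2 + 0.374784*v + 0.004096)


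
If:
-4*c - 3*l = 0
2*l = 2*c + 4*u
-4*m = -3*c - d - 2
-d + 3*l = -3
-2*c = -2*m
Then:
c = 1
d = -1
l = -4/3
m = 1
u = -7/6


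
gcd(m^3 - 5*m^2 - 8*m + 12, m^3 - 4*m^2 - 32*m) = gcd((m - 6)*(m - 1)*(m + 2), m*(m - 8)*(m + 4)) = 1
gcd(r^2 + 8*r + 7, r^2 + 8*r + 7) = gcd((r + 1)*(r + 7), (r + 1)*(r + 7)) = r^2 + 8*r + 7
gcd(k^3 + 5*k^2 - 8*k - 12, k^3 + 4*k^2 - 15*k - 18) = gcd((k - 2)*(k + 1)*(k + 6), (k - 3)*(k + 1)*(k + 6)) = k^2 + 7*k + 6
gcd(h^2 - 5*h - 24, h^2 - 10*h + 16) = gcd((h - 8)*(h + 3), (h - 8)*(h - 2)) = h - 8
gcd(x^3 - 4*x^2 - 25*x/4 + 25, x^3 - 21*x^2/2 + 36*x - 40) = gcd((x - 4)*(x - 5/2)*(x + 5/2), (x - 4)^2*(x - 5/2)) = x^2 - 13*x/2 + 10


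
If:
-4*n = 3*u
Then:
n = -3*u/4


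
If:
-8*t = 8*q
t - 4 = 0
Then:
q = -4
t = 4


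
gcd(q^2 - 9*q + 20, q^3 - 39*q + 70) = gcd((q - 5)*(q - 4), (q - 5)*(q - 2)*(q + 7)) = q - 5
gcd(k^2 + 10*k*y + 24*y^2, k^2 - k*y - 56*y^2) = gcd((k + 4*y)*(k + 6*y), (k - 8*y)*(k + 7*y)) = 1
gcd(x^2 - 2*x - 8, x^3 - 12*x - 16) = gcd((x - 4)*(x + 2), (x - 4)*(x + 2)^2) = x^2 - 2*x - 8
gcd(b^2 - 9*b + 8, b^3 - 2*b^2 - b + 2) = b - 1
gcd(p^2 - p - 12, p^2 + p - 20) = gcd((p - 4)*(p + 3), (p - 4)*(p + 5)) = p - 4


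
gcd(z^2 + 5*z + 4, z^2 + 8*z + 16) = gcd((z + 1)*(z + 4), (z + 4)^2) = z + 4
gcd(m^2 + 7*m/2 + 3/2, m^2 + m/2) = m + 1/2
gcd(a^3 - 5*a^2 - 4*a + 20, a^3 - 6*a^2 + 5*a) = a - 5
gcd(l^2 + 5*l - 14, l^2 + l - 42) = l + 7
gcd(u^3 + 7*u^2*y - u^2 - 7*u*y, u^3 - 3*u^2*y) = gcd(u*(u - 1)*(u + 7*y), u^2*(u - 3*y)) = u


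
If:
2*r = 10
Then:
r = 5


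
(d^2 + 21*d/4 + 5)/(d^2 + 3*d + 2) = (d^2 + 21*d/4 + 5)/(d^2 + 3*d + 2)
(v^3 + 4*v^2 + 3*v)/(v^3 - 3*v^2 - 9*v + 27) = v*(v + 1)/(v^2 - 6*v + 9)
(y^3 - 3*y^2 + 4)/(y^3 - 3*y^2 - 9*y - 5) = (y^2 - 4*y + 4)/(y^2 - 4*y - 5)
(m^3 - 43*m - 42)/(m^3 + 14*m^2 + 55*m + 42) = (m - 7)/(m + 7)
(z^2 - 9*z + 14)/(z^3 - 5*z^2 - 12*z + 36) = (z - 7)/(z^2 - 3*z - 18)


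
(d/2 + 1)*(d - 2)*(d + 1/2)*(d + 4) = d^4/2 + 9*d^3/4 - d^2 - 9*d - 4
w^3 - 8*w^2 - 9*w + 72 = (w - 8)*(w - 3)*(w + 3)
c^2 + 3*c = c*(c + 3)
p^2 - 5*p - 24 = (p - 8)*(p + 3)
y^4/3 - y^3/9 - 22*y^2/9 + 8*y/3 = y*(y/3 + 1)*(y - 2)*(y - 4/3)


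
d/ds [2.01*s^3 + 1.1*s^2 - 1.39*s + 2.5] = 6.03*s^2 + 2.2*s - 1.39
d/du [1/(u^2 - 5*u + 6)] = (5 - 2*u)/(u^2 - 5*u + 6)^2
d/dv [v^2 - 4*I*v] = 2*v - 4*I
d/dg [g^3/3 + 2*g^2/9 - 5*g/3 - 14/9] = g^2 + 4*g/9 - 5/3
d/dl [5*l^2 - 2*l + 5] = 10*l - 2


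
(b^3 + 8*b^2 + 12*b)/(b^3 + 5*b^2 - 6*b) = (b + 2)/(b - 1)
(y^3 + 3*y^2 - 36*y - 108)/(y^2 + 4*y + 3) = (y^2 - 36)/(y + 1)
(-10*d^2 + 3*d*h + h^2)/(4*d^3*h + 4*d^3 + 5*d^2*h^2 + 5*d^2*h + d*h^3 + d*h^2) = (-10*d^2 + 3*d*h + h^2)/(d*(4*d^2*h + 4*d^2 + 5*d*h^2 + 5*d*h + h^3 + h^2))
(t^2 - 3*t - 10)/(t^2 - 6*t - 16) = (t - 5)/(t - 8)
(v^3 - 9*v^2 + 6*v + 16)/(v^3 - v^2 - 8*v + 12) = (v^2 - 7*v - 8)/(v^2 + v - 6)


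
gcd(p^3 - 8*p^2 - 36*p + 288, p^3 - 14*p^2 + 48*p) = p^2 - 14*p + 48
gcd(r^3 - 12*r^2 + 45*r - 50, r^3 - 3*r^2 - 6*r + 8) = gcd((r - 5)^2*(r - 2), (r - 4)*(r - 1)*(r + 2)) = 1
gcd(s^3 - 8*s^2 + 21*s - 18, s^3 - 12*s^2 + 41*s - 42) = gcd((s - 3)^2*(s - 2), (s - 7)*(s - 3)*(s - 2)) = s^2 - 5*s + 6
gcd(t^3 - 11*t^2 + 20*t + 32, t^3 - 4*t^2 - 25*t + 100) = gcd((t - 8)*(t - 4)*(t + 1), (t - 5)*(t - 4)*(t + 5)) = t - 4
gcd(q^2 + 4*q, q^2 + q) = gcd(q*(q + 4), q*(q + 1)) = q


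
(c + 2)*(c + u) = c^2 + c*u + 2*c + 2*u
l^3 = l^3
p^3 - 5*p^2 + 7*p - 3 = (p - 3)*(p - 1)^2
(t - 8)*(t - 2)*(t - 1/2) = t^3 - 21*t^2/2 + 21*t - 8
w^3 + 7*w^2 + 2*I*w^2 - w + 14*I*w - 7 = (w + 7)*(w + I)^2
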